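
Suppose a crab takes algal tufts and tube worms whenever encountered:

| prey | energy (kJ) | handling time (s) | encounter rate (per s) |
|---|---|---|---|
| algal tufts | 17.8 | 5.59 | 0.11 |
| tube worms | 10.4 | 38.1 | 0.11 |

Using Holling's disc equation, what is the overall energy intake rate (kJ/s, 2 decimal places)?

0.53 kJ/s

R = (0.11×17.8 + 0.11×10.4) / (1 + 0.11×5.59 + 0.11×38.1) = 3.102/5.806 = 0.5343 kJ/s.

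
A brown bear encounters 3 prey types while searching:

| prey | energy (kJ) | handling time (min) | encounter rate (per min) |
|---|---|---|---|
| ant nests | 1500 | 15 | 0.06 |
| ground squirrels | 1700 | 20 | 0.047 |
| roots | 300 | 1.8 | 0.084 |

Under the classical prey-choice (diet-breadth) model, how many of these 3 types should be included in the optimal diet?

3

Rank by E/h (kJ/min): roots 167, ant nests 100, ground squirrels 85. Include each in turn until the next type's E/h falls below the running intake rate.
Rate on top 1: 21.89. ant nests: 100 > 21.89 → include.
Rate on top 2: 56.16. ground squirrels: 85 > 56.16 → include.
Optimal diet: roots, ant nests, ground squirrels — 3 of 3 types.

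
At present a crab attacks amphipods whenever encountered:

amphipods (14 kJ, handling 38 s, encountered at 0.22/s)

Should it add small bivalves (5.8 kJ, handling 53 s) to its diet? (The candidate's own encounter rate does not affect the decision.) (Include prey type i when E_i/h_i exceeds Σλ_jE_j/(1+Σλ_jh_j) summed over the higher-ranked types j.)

Intake rate on the current diet: R = (0.22×14) / (1 + 0.22×38) = 3.08/9.36 = 0.3291 kJ/s.
small bivalves: E/h = 5.8/53 = 0.1094 kJ/s.
0.1094 < 0.3291, so adding small bivalves would lower the average — exclude it.

No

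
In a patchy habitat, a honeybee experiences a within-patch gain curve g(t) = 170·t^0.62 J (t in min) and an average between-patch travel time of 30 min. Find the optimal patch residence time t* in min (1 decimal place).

48.9 min

Optimal t* satisfies g'(t*) = g(t*)/(T + t*).
g'(t) = 0.62·170·t^-0.38. Setting 0.62·170·t^-0.38 = 170·t^0.62/(30+t) gives 0.62(30+t) = t, so 0.38·t = 0.62×30.
t* = 0.62×30/0.38 = 48.95 min.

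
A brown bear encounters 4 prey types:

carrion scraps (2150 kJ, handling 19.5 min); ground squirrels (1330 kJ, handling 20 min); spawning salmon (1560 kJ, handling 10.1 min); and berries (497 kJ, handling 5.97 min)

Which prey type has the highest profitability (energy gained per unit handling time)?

spawning salmon

In descending order of E/h:
spawning salmon: 1560/10.1 = 154 kJ/min
carrion scraps: 2150/19.5 = 110 kJ/min
berries: 497/5.97 = 83.2 kJ/min
ground squirrels: 1330/20 = 66.5 kJ/min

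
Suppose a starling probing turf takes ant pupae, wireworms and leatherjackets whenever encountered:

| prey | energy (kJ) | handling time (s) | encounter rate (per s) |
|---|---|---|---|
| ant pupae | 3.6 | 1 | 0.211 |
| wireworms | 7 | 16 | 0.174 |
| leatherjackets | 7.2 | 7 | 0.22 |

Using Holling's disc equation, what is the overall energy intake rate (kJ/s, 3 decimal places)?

0.643 kJ/s

Energy encountered per unit search time: 0.211×3.6 + 0.174×7 + 0.22×7.2 = 3.562 kJ/s.
Handling time per unit search time: 0.211×1 + 0.174×16 + 0.22×7 = 4.535.
Rate = 3.562/(1 + 4.535) = 0.6435 kJ/s.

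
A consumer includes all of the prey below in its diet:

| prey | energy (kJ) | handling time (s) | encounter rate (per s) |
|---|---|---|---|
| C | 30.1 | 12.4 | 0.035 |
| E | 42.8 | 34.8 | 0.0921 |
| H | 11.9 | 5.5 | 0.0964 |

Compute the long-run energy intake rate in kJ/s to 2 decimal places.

1.19 kJ/s

R = Σλ_iE_i / (1 + Σλ_ih_i)
Numerator: 0.035×30.1 + 0.0921×42.8 + 0.0964×11.9 = 6.143
Denominator: 1 + 0.035×12.4 + 0.0921×34.8 + 0.0964×5.5 = 5.169
R = 6.143/5.169 = 1.188 kJ/s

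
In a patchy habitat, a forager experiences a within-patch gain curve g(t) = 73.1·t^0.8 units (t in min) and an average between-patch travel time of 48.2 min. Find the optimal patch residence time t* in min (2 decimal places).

By the marginal value theorem, leave when the instantaneous gain rate g'(t) equals the habitat-wide average g(t)/(T + t).
g'(t) = 0.8·73.1·t^-0.2. Setting 0.8·73.1·t^-0.2 = 73.1·t^0.8/(48.2+t) gives 0.8(48.2+t) = t, so 0.20·t = 0.8×48.2.
t* = 0.8×48.2/0.20 = 192.8 min.

192.80 min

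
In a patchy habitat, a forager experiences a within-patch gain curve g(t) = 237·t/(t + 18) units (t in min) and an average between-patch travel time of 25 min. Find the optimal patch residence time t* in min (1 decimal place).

21.2 min

By the marginal value theorem, leave when the instantaneous gain rate g'(t) equals the habitat-wide average g(t)/(T + t).
g'(t) = 237·18/(t + 18)². Setting 237·18/(t+18)² = 237t/[(t+18)(25+t)] gives 18(25+t) = t(t+18), so t² = 18×25 = 450.
t* = √450 = 21.21 min.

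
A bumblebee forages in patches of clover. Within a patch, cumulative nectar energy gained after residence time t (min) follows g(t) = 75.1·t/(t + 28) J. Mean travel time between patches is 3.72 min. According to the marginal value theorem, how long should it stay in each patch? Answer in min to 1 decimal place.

10.2 min

Maximise g(t)/(T+t): set derivative to zero → g'(t)(T+t) = g(t).
g'(t) = 75.1·28/(t + 28)². Setting 75.1·28/(t+28)² = 75.1t/[(t+28)(3.72+t)] gives 28(3.72+t) = t(t+28), so t² = 28×3.72 = 104.2.
t* = √104.2 = 10.21 min.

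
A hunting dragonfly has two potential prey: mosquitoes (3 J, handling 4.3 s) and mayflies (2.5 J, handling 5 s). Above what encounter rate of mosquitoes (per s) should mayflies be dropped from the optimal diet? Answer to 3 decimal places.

0.588 per s

The zero-one rule: include mayflies iff E₂/h₂ > λE₁/(1+λh₁). Equality gives the switch point.
λE₁h₂ = E₂ + λE₂h₁ ⇒ λ = E₂/(E₁h₂ − E₂h₁) = 2.5/(15 − 10.75) = 0.5882 per s.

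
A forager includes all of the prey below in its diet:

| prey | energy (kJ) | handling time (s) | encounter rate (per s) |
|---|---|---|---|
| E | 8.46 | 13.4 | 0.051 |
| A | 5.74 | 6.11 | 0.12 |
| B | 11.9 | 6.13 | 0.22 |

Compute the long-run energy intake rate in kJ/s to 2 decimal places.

0.99 kJ/s

Energy encountered per unit search time: 0.051×8.46 + 0.12×5.74 + 0.22×11.9 = 3.738 kJ/s.
Handling time per unit search time: 0.051×13.4 + 0.12×6.11 + 0.22×6.13 = 2.765.
Rate = 3.738/(1 + 2.765) = 0.9928 kJ/s.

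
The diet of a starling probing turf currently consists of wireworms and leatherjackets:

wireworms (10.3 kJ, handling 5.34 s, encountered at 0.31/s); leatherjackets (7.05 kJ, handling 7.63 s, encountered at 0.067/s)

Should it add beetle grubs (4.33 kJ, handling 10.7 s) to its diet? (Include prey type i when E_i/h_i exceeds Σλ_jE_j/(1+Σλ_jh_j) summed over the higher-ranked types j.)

Current rate: (0.31×10.3 + 0.067×7.05)/(1 + 0.31×5.34 + 0.067×7.63) = 1.157 kJ/s.
beetle grubs: E/h = 4.33/10.7 = 0.4047 kJ/s.
Since 0.4047 < R, time spent handling beetle grubs is better spent searching.

No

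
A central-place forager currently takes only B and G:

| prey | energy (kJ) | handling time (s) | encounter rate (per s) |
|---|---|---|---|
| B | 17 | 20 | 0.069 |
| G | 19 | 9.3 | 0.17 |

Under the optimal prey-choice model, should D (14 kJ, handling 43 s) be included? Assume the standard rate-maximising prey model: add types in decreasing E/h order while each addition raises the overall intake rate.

No

On B and G alone, R = ΣλE/(1+Σλh) = 4.403/3.961 = 1.112 kJ/s.
Profitability of D: 14/43 = 0.3256 kJ/s.
Since 0.3256 < R, time spent handling D is better spent searching.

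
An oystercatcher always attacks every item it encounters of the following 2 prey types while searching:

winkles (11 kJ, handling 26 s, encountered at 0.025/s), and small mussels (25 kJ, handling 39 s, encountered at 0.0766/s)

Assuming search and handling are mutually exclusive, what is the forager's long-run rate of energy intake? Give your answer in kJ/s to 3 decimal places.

R = Σλ_iE_i / (1 + Σλ_ih_i)
Numerator: 0.025×11 + 0.0766×25 = 2.19
Denominator: 1 + 0.025×26 + 0.0766×39 = 4.637
R = 2.19/4.637 = 0.4722 kJ/s

0.472 kJ/s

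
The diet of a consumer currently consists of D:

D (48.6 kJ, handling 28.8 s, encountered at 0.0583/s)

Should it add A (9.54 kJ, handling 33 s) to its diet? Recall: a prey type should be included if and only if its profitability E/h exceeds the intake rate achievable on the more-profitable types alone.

No

On D alone, R = ΣλE/(1+Σλh) = 2.833/2.679 = 1.058 kJ/s.
Profitability of A: 9.54/33 = 0.2891 kJ/s.
0.2891 < 1.058, so adding A would lower the average — exclude it.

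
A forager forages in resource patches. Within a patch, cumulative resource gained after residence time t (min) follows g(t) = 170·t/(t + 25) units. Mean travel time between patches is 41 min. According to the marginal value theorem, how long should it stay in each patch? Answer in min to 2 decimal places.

Maximise g(t)/(T+t): set derivative to zero → g'(t)(T+t) = g(t).
g'(t) = 170·25/(t + 25)². Setting 170·25/(t+25)² = 170t/[(t+25)(41+t)] gives 25(41+t) = t(t+25), so t² = 25×41 = 1025.
t* = √1025 = 32.02 min.

32.02 min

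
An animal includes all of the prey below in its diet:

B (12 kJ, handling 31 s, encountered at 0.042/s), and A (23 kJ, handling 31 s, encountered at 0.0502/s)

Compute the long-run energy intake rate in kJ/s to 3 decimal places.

0.430 kJ/s

Energy encountered per unit search time: 0.042×12 + 0.0502×23 = 1.659 kJ/s.
Handling time per unit search time: 0.042×31 + 0.0502×31 = 2.858.
Rate = 1.659/(1 + 2.858) = 0.4299 kJ/s.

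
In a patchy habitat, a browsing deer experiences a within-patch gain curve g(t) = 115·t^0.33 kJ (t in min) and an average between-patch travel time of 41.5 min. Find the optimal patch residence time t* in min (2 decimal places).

Optimal t* satisfies g'(t*) = g(t*)/(T + t*).
g'(t) = 0.33·115·t^-0.67. Setting 0.33·115·t^-0.67 = 115·t^0.33/(41.5+t) gives 0.33(41.5+t) = t, so 0.67·t = 0.33×41.5.
t* = 0.33×41.5/0.67 = 20.44 min.

20.44 min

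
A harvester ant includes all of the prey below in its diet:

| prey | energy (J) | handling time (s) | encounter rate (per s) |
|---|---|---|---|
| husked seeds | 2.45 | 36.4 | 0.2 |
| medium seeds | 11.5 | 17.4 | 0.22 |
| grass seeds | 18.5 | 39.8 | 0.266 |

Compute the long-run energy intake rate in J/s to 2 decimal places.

R = Σλ_iE_i / (1 + Σλ_ih_i)
Numerator: 0.2×2.45 + 0.22×11.5 + 0.266×18.5 = 7.941
Denominator: 1 + 0.2×36.4 + 0.22×17.4 + 0.266×39.8 = 22.69
R = 7.941/22.69 = 0.3499 J/s

0.35 J/s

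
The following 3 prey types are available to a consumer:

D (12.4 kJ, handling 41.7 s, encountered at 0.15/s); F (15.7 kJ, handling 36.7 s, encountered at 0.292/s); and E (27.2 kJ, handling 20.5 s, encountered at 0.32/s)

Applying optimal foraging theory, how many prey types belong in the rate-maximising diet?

1

E/h in descending order: E 1.33, F 0.428, D 0.297 kJ/s. The optimal diet is the largest prefix of this list for which every included type satisfies E_i/h_i > R on the types above it.
Rate on top 1: 1.151. F: 0.428 < 1.151 → exclude; stop.
Optimal diet: E — 1 of 3 types.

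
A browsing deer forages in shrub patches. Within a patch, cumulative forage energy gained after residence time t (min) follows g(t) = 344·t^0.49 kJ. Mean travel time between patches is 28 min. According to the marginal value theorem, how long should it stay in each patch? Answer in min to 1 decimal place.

Maximise g(t)/(T+t): set derivative to zero → g'(t)(T+t) = g(t).
g'(t) = 0.49·344·t^-0.51. Setting 0.49·344·t^-0.51 = 344·t^0.49/(28+t) gives 0.49(28+t) = t, so 0.51·t = 0.49×28.
t* = 0.49×28/0.51 = 26.9 min.

26.9 min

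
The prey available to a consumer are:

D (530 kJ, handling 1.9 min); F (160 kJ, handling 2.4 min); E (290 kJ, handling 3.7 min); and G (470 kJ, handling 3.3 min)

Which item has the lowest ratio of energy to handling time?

Profitability E/h (kJ/min): D = 530/1.9 = 279, F = 160/2.4 = 66.7, E = 290/3.7 = 78.4, G = 470/3.3 = 142.
Ranked: D > G > E > F.

F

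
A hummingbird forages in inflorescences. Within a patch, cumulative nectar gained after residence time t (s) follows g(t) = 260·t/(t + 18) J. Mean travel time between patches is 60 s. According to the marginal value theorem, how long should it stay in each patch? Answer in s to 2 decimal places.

32.86 s

Maximise g(t)/(T+t): set derivative to zero → g'(t)(T+t) = g(t).
g'(t) = 260·18/(t + 18)². Setting 260·18/(t+18)² = 260t/[(t+18)(60+t)] gives 18(60+t) = t(t+18), so t² = 18×60 = 1080.
t* = √1080 = 32.86 s.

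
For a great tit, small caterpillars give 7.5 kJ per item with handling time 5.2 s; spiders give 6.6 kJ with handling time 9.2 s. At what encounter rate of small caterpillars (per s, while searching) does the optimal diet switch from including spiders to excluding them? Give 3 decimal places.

0.190 per s

At the threshold, the rate on small caterpillars alone equals the profitability of spiders: λ·7.5/(1 + λ·5.2) = 6.6/9.2 = 0.7174.
Rearranging, λ(7.5 − 0.7174×5.2) = 0.7174, so λ = 0.7174/3.77 = 0.1903 per s.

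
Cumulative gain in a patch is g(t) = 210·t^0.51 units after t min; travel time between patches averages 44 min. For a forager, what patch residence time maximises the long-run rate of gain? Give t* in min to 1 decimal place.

By the marginal value theorem, leave when the instantaneous gain rate g'(t) equals the habitat-wide average g(t)/(T + t).
g'(t) = 0.51·210·t^-0.49. Setting 0.51·210·t^-0.49 = 210·t^0.51/(44+t) gives 0.51(44+t) = t, so 0.49·t = 0.51×44.
t* = 0.51×44/0.49 = 45.8 min.

45.8 min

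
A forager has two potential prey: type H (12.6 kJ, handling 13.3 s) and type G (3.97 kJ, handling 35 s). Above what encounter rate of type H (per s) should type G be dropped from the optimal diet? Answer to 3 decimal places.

0.010 per s

Drop type G once their profitability E₂/h₂ falls below the rate achievable on type H alone: E₂/h₂ = λE₁/(1 + λh₁).
Solve for λ: λE₁h₂ = E₂(1 + λh₁) → λ(E₁h₂ − E₂h₁) = E₂ → λ = E₂/(E₁h₂ − E₂h₁).
λ = 3.97/(12.6×35 − 3.97×13.3) = 3.97/388.2 = 0.01023 per s.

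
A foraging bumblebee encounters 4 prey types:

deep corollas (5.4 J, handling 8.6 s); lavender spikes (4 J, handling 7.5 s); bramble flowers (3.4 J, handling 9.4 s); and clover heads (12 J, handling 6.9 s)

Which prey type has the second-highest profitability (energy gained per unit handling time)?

Profitability E/h (J/s): deep corollas = 5.4/8.6 = 0.628, lavender spikes = 4/7.5 = 0.533, bramble flowers = 3.4/9.4 = 0.362, clover heads = 12/6.9 = 1.74.
Ranked: clover heads > deep corollas > lavender spikes > bramble flowers.

deep corollas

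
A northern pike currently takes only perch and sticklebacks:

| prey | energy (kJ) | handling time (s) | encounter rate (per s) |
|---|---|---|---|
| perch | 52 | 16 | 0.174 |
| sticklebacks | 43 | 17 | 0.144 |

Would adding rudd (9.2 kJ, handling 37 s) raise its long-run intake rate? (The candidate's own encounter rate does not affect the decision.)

No

Current rate: (0.174×52 + 0.144×43)/(1 + 0.174×16 + 0.144×17) = 2.445 kJ/s.
Profitability of rudd: 9.2/37 = 0.2486 kJ/s.
0.2486 < 2.445, so adding rudd would lower the average — exclude it.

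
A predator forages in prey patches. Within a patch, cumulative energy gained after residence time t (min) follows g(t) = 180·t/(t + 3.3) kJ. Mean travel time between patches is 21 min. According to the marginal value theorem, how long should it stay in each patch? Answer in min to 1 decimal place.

By the marginal value theorem, leave when the instantaneous gain rate g'(t) equals the habitat-wide average g(t)/(T + t).
g'(t) = 180·3.3/(t + 3.3)². Setting 180·3.3/(t+3.3)² = 180t/[(t+3.3)(21+t)] gives 3.3(21+t) = t(t+3.3), so t² = 3.3×21 = 69.3.
t* = √69.3 = 8.325 min.

8.3 min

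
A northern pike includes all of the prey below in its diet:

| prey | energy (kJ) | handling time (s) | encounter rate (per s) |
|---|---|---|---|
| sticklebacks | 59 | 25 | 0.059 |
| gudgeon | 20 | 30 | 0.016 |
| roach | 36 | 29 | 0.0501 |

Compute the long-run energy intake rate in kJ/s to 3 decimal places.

1.271 kJ/s

R = (0.059×59 + 0.016×20 + 0.0501×36) / (1 + 0.059×25 + 0.016×30 + 0.0501×29) = 5.605/4.408 = 1.271 kJ/s.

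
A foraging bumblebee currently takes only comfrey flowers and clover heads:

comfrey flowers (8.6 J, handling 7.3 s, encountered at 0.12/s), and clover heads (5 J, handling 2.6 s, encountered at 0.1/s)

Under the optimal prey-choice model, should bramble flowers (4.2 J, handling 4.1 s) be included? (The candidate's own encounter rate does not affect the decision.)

Intake rate on the current diet: R = (0.12×8.6 + 0.1×5) / (1 + 0.12×7.3 + 0.1×2.6) = 1.532/2.136 = 0.7172 J/s.
Profitability of bramble flowers: 4.2/4.1 = 1.024 J/s.
Since 1.024 > R, including bramble flowers increases the long-run rate.

Yes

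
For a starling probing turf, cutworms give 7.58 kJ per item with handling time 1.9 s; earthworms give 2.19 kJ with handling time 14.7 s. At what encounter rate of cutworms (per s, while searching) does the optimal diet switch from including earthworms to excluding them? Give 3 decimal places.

At the threshold, the rate on cutworms alone equals the profitability of earthworms: λ·7.58/(1 + λ·1.9) = 2.19/14.7 = 0.149.
Rearranging, λ(7.58 − 0.149×1.9) = 0.149, so λ = 0.149/7.297 = 0.02042 per s.

0.020 per s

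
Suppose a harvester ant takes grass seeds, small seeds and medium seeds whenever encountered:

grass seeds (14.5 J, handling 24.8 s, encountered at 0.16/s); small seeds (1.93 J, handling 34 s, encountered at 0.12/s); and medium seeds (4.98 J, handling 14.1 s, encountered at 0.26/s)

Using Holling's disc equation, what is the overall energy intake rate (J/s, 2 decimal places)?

0.30 J/s

Energy encountered per unit search time: 0.16×14.5 + 0.12×1.93 + 0.26×4.98 = 3.846 J/s.
Handling time per unit search time: 0.16×24.8 + 0.12×34 + 0.26×14.1 = 11.71.
Rate = 3.846/(1 + 11.71) = 0.3025 J/s.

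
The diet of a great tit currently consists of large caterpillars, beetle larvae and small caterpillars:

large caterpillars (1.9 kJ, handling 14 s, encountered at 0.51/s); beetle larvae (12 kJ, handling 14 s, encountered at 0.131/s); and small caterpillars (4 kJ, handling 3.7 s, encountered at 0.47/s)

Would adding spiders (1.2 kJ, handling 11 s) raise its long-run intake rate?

No

On large caterpillars, beetle larvae and small caterpillars alone, R = ΣλE/(1+Σλh) = 4.421/11.71 = 0.3774 kJ/s.
spiders: E/h = 1.2/11 = 0.1091 kJ/s.
0.1091 < 0.3774, so adding spiders would lower the average — exclude it.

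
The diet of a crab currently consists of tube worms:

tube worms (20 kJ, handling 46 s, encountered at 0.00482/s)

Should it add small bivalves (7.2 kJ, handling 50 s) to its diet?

Yes

On tube worms alone, R = ΣλE/(1+Σλh) = 0.0964/1.222 = 0.07891 kJ/s.
small bivalves: E/h = 7.2/50 = 0.144 kJ/s.
Since 0.144 > R, including small bivalves increases the long-run rate.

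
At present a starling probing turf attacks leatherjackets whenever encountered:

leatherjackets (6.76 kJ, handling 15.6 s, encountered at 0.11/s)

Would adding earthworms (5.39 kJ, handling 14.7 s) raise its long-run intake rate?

Yes

Intake rate on the current diet: R = (0.11×6.76) / (1 + 0.11×15.6) = 0.7436/2.716 = 0.2738 kJ/s.
Profitability of earthworms: 5.39/14.7 = 0.3667 kJ/s.
0.3667 > 0.2738, so adding earthworms raises the average — include it.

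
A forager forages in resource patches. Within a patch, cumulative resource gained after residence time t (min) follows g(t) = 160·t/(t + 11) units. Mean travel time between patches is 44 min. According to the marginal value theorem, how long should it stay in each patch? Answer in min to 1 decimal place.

22.0 min

Maximise g(t)/(T+t): set derivative to zero → g'(t)(T+t) = g(t).
g'(t) = 160·11/(t + 11)². Setting 160·11/(t+11)² = 160t/[(t+11)(44+t)] gives 11(44+t) = t(t+11), so t² = 11×44 = 484.
t* = √484 = 22 min.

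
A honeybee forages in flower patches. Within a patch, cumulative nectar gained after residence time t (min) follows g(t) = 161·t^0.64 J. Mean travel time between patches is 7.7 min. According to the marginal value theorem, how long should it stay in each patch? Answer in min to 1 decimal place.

Optimal t* satisfies g'(t*) = g(t*)/(T + t*).
g'(t) = 0.64·161·t^-0.36. Setting 0.64·161·t^-0.36 = 161·t^0.64/(7.7+t) gives 0.64(7.7+t) = t, so 0.36·t = 0.64×7.7.
t* = 0.64×7.7/0.36 = 13.69 min.

13.7 min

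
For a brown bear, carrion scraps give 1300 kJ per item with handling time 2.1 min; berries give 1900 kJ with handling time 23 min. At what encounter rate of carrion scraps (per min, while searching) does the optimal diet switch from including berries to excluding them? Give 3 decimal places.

Drop berries once their profitability E₂/h₂ falls below the rate achievable on carrion scraps alone: E₂/h₂ = λE₁/(1 + λh₁).
Solve for λ: λE₁h₂ = E₂(1 + λh₁) → λ(E₁h₂ − E₂h₁) = E₂ → λ = E₂/(E₁h₂ − E₂h₁).
λ = 1900/(1300×23 − 1900×2.1) = 1900/2.591e+04 = 0.07333 per min.

0.073 per min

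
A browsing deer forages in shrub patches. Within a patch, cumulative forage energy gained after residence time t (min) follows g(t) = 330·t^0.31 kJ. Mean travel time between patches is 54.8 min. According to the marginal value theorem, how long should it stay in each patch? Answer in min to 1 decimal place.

By the marginal value theorem, leave when the instantaneous gain rate g'(t) equals the habitat-wide average g(t)/(T + t).
g'(t) = 0.31·330·t^-0.69. Setting 0.31·330·t^-0.69 = 330·t^0.31/(54.8+t) gives 0.31(54.8+t) = t, so 0.69·t = 0.31×54.8.
t* = 0.31×54.8/0.69 = 24.62 min.

24.6 min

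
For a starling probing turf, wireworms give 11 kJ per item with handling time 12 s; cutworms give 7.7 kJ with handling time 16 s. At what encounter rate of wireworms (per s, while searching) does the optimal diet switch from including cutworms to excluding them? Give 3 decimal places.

0.092 per s

Drop cutworms once their profitability E₂/h₂ falls below the rate achievable on wireworms alone: E₂/h₂ = λE₁/(1 + λh₁).
Solve for λ: λE₁h₂ = E₂(1 + λh₁) → λ(E₁h₂ − E₂h₁) = E₂ → λ = E₂/(E₁h₂ − E₂h₁).
λ = 7.7/(11×16 − 7.7×12) = 7.7/83.6 = 0.09211 per s.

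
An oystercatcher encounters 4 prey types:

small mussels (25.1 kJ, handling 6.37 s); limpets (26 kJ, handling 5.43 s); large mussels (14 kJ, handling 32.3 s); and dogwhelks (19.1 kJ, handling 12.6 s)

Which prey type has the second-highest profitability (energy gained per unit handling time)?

In descending order of E/h:
limpets: 26/5.43 = 4.79 kJ/s
small mussels: 25.1/6.37 = 3.94 kJ/s
dogwhelks: 19.1/12.6 = 1.52 kJ/s
large mussels: 14/32.3 = 0.433 kJ/s

small mussels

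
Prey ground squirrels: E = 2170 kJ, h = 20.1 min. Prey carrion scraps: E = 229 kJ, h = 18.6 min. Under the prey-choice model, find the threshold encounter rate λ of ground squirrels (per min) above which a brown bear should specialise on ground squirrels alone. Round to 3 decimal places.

At the threshold, the rate on ground squirrels alone equals the profitability of carrion scraps: λ·2170/(1 + λ·20.1) = 229/18.6 = 12.31.
Rearranging, λ(2170 − 12.31×20.1) = 12.31, so λ = 12.31/1923 = 0.006404 per min.

0.006 per min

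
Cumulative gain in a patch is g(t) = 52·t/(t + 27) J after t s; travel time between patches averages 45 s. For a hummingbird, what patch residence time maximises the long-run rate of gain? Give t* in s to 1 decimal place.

34.9 s

Optimal t* satisfies g'(t*) = g(t*)/(T + t*).
g'(t) = 52·27/(t + 27)². Setting 52·27/(t+27)² = 52t/[(t+27)(45+t)] gives 27(45+t) = t(t+27), so t² = 27×45 = 1215.
t* = √1215 = 34.86 s.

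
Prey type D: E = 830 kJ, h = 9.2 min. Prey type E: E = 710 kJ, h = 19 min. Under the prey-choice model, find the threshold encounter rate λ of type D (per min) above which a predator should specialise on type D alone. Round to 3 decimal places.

0.077 per min

Drop type E once their profitability E₂/h₂ falls below the rate achievable on type D alone: E₂/h₂ = λE₁/(1 + λh₁).
Solve for λ: λE₁h₂ = E₂(1 + λh₁) → λ(E₁h₂ − E₂h₁) = E₂ → λ = E₂/(E₁h₂ − E₂h₁).
λ = 710/(830×19 − 710×9.2) = 710/9238 = 0.07686 per min.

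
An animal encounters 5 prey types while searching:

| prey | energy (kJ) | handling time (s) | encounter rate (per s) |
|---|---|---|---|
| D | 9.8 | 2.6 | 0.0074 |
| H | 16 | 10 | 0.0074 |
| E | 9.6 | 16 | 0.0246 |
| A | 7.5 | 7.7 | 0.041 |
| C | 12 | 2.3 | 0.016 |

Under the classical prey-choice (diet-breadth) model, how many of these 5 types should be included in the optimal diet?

Profitabilities (E/h, kJ/s): C 5.22, D 3.77, H 1.6, A 0.974, E 0.6. Add prey in this order while the next type's profitability exceeds the intake rate on those already taken.
Rate on top 1: 0.1852. D: 3.77 > 0.1852 → include.
Rate on top 2: 0.2505. H: 1.6 > 0.2505 → include.
Rate on top 3: 0.3389. A: 0.974 > 0.3389 → include.
Rate on top 4: 0.4776. E: 0.6 > 0.4776 → include.
Optimal diet: C, D, H, A, E — 5 of 5 types.

5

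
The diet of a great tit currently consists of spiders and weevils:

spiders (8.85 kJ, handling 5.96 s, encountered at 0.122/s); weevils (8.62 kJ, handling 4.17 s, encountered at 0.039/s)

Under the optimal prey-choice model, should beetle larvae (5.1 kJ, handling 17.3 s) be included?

Current rate: (0.122×8.85 + 0.039×8.62)/(1 + 0.122×5.96 + 0.039×4.17) = 0.7492 kJ/s.
Profitability of beetle larvae: 5.1/17.3 = 0.2948 kJ/s.
0.2948 < 0.7492, so adding beetle larvae would lower the average — exclude it.

No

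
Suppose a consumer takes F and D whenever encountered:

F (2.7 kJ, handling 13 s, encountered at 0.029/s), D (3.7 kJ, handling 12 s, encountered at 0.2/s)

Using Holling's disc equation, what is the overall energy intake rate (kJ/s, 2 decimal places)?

0.22 kJ/s

R = (0.029×2.7 + 0.2×3.7) / (1 + 0.029×13 + 0.2×12) = 0.8183/3.777 = 0.2167 kJ/s.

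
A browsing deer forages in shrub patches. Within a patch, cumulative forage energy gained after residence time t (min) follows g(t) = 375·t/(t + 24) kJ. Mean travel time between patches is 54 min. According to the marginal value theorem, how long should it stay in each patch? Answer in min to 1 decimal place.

Optimal t* satisfies g'(t*) = g(t*)/(T + t*).
g'(t) = 375·24/(t + 24)². Setting 375·24/(t+24)² = 375t/[(t+24)(54+t)] gives 24(54+t) = t(t+24), so t² = 24×54 = 1296.
t* = √1296 = 36 min.

36.0 min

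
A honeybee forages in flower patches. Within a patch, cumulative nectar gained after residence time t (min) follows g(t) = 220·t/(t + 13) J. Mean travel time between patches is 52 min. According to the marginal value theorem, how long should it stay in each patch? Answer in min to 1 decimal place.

26.0 min

By the marginal value theorem, leave when the instantaneous gain rate g'(t) equals the habitat-wide average g(t)/(T + t).
g'(t) = 220·13/(t + 13)². Setting 220·13/(t+13)² = 220t/[(t+13)(52+t)] gives 13(52+t) = t(t+13), so t² = 13×52 = 676.
t* = √676 = 26 min.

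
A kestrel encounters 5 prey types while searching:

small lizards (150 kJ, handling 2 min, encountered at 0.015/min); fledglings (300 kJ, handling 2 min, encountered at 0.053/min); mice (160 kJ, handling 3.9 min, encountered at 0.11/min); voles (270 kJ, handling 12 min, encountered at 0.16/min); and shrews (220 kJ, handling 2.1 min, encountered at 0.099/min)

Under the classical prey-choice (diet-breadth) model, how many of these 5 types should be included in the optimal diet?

4

E/h in descending order: fledglings 150, shrews 105, small lizards 75, mice 41, voles 22.5 kJ/min. The optimal diet is the largest prefix of this list for which every included type satisfies E_i/h_i > R on the types above it.
Rate on top 1: 14.38. shrews: 105 > 14.38 → include.
Rate on top 2: 28.68. small lizards: 75 > 28.68 → include.
Rate on top 3: 29.71. mice: 41 > 29.71 → include.
Rate on top 4: 32.45. voles: 22.5 < 32.45 → exclude; stop.
Optimal diet: fledglings, shrews, small lizards, mice — 4 of 5 types.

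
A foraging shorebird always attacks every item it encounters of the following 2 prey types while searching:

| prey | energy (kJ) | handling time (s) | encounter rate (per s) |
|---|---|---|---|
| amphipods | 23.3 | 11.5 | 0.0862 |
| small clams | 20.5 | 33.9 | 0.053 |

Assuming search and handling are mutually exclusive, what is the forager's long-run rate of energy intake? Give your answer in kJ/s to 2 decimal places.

0.82 kJ/s

R = Σλ_iE_i / (1 + Σλ_ih_i)
Numerator: 0.0862×23.3 + 0.053×20.5 = 3.095
Denominator: 1 + 0.0862×11.5 + 0.053×33.9 = 3.788
R = 3.095/3.788 = 0.817 kJ/s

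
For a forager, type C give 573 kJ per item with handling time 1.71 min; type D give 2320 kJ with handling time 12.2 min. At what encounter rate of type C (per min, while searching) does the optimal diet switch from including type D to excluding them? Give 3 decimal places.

The zero-one rule: include type D iff E₂/h₂ > λE₁/(1+λh₁). Equality gives the switch point.
λE₁h₂ = E₂ + λE₂h₁ ⇒ λ = E₂/(E₁h₂ − E₂h₁) = 2320/(6991 − 3967) = 0.7673 per min.

0.767 per min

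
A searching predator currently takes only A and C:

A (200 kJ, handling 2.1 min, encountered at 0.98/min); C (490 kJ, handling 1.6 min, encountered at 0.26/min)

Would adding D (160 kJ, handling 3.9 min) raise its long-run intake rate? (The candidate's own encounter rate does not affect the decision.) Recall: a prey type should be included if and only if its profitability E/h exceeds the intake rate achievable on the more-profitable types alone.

No

On A and C alone, R = ΣλE/(1+Σλh) = 323.4/3.474 = 93.09 kJ/min.
Profitability of D: 160/3.9 = 41.03 kJ/min.
Since 41.03 < R, time spent handling D is better spent searching.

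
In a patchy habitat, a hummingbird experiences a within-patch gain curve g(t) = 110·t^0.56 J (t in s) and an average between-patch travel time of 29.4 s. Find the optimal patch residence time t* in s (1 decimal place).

Optimal t* satisfies g'(t*) = g(t*)/(T + t*).
g'(t) = 0.56·110·t^-0.44. Setting 0.56·110·t^-0.44 = 110·t^0.56/(29.4+t) gives 0.56(29.4+t) = t, so 0.44·t = 0.56×29.4.
t* = 0.56×29.4/0.44 = 37.42 s.

37.4 s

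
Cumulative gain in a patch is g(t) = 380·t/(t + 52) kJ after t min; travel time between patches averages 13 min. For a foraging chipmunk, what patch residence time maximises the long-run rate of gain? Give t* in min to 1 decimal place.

26.0 min

By the marginal value theorem, leave when the instantaneous gain rate g'(t) equals the habitat-wide average g(t)/(T + t).
g'(t) = 380·52/(t + 52)². Setting 380·52/(t+52)² = 380t/[(t+52)(13+t)] gives 52(13+t) = t(t+52), so t² = 52×13 = 676.
t* = √676 = 26 min.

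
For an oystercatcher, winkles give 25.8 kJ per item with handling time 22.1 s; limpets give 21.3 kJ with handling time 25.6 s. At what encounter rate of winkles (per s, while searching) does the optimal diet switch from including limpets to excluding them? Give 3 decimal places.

The zero-one rule: include limpets iff E₂/h₂ > λE₁/(1+λh₁). Equality gives the switch point.
λE₁h₂ = E₂ + λE₂h₁ ⇒ λ = E₂/(E₁h₂ − E₂h₁) = 21.3/(660.5 − 470.7) = 0.1123 per s.

0.112 per s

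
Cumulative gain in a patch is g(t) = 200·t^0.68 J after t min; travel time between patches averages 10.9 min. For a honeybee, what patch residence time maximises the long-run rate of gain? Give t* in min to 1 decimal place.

23.2 min

Optimal t* satisfies g'(t*) = g(t*)/(T + t*).
g'(t) = 0.68·200·t^-0.32. Setting 0.68·200·t^-0.32 = 200·t^0.68/(10.9+t) gives 0.68(10.9+t) = t, so 0.32·t = 0.68×10.9.
t* = 0.68×10.9/0.32 = 23.16 min.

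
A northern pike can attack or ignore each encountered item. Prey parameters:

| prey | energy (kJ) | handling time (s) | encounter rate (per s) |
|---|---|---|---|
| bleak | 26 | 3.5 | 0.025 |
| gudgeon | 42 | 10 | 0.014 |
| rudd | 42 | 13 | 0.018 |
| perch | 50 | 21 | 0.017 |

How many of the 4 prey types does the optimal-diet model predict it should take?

Profitabilities (E/h, kJ/s): bleak 7.43, gudgeon 4.2, rudd 3.23, perch 2.38. Add prey in this order while the next type's profitability exceeds the intake rate on those already taken.
Rate on top 1: 0.5977. gudgeon: 4.2 > 0.5977 → include.
Rate on top 2: 1.009. rudd: 3.23 > 1.009 → include.
Rate on top 3: 1.364. perch: 2.38 > 1.364 → include.
Optimal diet: bleak, gudgeon, rudd, perch — 4 of 4 types.

4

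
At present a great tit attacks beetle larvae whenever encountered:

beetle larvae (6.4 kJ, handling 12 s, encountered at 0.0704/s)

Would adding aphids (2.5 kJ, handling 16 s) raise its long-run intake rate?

No

On beetle larvae alone, R = ΣλE/(1+Σλh) = 0.4506/1.845 = 0.2442 kJ/s.
Profitability of aphids: 2.5/16 = 0.1562 kJ/s.
0.1562 < 0.2442, so adding aphids would lower the average — exclude it.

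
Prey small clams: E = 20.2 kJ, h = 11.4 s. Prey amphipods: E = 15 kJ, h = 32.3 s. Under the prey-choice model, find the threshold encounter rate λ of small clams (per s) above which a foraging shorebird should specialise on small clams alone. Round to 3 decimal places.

Drop amphipods once their profitability E₂/h₂ falls below the rate achievable on small clams alone: E₂/h₂ = λE₁/(1 + λh₁).
Solve for λ: λE₁h₂ = E₂(1 + λh₁) → λ(E₁h₂ − E₂h₁) = E₂ → λ = E₂/(E₁h₂ − E₂h₁).
λ = 15/(20.2×32.3 − 15×11.4) = 15/481.5 = 0.03116 per s.

0.031 per s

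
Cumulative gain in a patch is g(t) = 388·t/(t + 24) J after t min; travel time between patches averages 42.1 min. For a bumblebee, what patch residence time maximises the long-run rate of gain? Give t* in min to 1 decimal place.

Optimal t* satisfies g'(t*) = g(t*)/(T + t*).
g'(t) = 388·24/(t + 24)². Setting 388·24/(t+24)² = 388t/[(t+24)(42.1+t)] gives 24(42.1+t) = t(t+24), so t² = 24×42.1 = 1010.
t* = √1010 = 31.79 min.

31.8 min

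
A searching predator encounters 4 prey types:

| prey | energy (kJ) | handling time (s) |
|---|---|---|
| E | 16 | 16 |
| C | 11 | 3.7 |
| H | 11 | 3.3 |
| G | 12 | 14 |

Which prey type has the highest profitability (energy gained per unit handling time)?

H

Profitability E/h (kJ/s): E = 16/16 = 1, C = 11/3.7 = 2.97, H = 11/3.3 = 3.33, G = 12/14 = 0.857.
Ranked: H > C > E > G.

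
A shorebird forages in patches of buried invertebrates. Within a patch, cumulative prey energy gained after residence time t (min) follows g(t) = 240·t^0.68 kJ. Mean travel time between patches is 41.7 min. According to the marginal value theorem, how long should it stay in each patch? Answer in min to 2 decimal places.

Optimal t* satisfies g'(t*) = g(t*)/(T + t*).
g'(t) = 0.68·240·t^-0.32. Setting 0.68·240·t^-0.32 = 240·t^0.68/(41.7+t) gives 0.68(41.7+t) = t, so 0.32·t = 0.68×41.7.
t* = 0.68×41.7/0.32 = 88.61 min.

88.61 min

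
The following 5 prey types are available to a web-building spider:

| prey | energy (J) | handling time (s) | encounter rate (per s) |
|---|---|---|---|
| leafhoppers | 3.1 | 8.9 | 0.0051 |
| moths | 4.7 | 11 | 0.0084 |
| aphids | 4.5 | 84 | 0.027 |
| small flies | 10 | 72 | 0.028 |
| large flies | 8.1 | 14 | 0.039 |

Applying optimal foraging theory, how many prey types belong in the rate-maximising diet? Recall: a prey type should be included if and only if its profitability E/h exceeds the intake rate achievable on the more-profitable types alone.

3

E/h in descending order: large flies 0.579, moths 0.427, leafhoppers 0.348, small flies 0.139, aphids 0.0536 J/s. The optimal diet is the largest prefix of this list for which every included type satisfies E_i/h_i > R on the types above it.
Rate on top 1: 0.2043. moths: 0.427 > 0.2043 → include.
Rate on top 2: 0.2169. leafhoppers: 0.348 > 0.2169 → include.
Rate on top 3: 0.2204. small flies: 0.139 < 0.2204 → exclude; stop.
Optimal diet: large flies, moths, leafhoppers — 3 of 5 types.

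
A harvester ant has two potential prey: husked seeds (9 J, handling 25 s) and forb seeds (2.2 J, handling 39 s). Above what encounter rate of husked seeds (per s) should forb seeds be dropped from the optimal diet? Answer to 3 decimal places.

0.007 per s

At the threshold, the rate on husked seeds alone equals the profitability of forb seeds: λ·9/(1 + λ·25) = 2.2/39 = 0.05641.
Rearranging, λ(9 − 0.05641×25) = 0.05641, so λ = 0.05641/7.59 = 0.007432 per s.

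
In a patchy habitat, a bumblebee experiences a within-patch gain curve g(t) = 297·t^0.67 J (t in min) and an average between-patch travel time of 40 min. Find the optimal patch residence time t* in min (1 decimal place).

Optimal t* satisfies g'(t*) = g(t*)/(T + t*).
g'(t) = 0.67·297·t^-0.33. Setting 0.67·297·t^-0.33 = 297·t^0.67/(40+t) gives 0.67(40+t) = t, so 0.33·t = 0.67×40.
t* = 0.67×40/0.33 = 81.21 min.

81.2 min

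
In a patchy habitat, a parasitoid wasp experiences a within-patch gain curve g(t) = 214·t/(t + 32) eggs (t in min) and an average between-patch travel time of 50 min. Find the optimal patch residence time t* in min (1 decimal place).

By the marginal value theorem, leave when the instantaneous gain rate g'(t) equals the habitat-wide average g(t)/(T + t).
g'(t) = 214·32/(t + 32)². Setting 214·32/(t+32)² = 214t/[(t+32)(50+t)] gives 32(50+t) = t(t+32), so t² = 32×50 = 1600.
t* = √1600 = 40 min.

40.0 min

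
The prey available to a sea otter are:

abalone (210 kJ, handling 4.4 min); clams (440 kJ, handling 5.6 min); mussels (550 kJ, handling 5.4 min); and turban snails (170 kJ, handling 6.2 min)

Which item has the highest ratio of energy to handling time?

Profitability E/h (kJ/min): abalone = 210/4.4 = 47.7, clams = 440/5.6 = 78.6, mussels = 550/5.4 = 102, turban snails = 170/6.2 = 27.4.
Ranked: mussels > clams > abalone > turban snails.

mussels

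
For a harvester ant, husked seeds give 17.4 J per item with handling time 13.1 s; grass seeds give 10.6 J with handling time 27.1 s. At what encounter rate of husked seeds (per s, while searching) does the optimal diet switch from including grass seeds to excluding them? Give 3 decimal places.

0.032 per s

The zero-one rule: include grass seeds iff E₂/h₂ > λE₁/(1+λh₁). Equality gives the switch point.
λE₁h₂ = E₂ + λE₂h₁ ⇒ λ = E₂/(E₁h₂ − E₂h₁) = 10.6/(471.5 − 138.9) = 0.03186 per s.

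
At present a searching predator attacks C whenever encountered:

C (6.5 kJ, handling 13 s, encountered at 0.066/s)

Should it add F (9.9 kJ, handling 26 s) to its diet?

Current rate: (0.066×6.5)/(1 + 0.066×13) = 0.2309 kJ/s.
F: E/h = 9.9/26 = 0.3808 kJ/s.
Since 0.3808 > R, including F increases the long-run rate.

Yes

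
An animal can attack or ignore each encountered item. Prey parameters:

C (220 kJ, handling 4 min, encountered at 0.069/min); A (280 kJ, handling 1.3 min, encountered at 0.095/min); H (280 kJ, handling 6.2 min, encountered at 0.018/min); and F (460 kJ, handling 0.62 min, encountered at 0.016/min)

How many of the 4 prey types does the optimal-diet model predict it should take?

E/h in descending order: F 742, A 215, C 55, H 45.2 kJ/min. The optimal diet is the largest prefix of this list for which every included type satisfies E_i/h_i > R on the types above it.
Rate on top 1: 7.288. A: 215 > 7.288 → include.
Rate on top 2: 29.96. C: 55 > 29.96 → include.
Rate on top 3: 34.87. H: 45.2 > 34.87 → include.
Optimal diet: F, A, C, H — 4 of 4 types.

4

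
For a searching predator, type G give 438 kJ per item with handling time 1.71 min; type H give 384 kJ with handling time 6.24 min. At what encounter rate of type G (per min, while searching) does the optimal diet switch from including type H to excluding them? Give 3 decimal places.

Drop type H once their profitability E₂/h₂ falls below the rate achievable on type G alone: E₂/h₂ = λE₁/(1 + λh₁).
Solve for λ: λE₁h₂ = E₂(1 + λh₁) → λ(E₁h₂ − E₂h₁) = E₂ → λ = E₂/(E₁h₂ − E₂h₁).
λ = 384/(438×6.24 − 384×1.71) = 384/2076 = 0.1849 per min.

0.185 per min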